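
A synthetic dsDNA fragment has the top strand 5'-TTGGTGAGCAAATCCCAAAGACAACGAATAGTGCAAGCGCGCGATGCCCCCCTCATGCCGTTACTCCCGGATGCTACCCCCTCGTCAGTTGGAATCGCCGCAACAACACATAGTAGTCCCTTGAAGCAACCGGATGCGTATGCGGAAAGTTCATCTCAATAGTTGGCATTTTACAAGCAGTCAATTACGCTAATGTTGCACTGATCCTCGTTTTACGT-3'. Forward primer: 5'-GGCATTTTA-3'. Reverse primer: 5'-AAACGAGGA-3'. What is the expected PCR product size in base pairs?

The forward primer matches the template at positions 165–173.
Reverse complement of the reverse primer: TCCTCGTTT. This occurs on the top strand at positions 205–213.
Amplicon spans positions 165–213: 49 bp.

49 bp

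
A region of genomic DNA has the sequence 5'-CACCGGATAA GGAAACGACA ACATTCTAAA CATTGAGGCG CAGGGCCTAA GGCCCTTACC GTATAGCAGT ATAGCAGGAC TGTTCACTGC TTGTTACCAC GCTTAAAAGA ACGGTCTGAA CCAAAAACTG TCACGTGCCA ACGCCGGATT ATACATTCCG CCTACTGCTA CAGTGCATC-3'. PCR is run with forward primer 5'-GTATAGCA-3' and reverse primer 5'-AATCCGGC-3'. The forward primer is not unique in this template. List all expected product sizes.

The forward primer GTATAGCA matches the top strand at positions 61–68, 69–76.
The reverse primer's reverse complement is GCCGGATT, matching at positions 143–150.
Each forward site pairs with the reverse site to give a product ending at position 150: sizes 90, 82 bp.

90 bp, 82 bp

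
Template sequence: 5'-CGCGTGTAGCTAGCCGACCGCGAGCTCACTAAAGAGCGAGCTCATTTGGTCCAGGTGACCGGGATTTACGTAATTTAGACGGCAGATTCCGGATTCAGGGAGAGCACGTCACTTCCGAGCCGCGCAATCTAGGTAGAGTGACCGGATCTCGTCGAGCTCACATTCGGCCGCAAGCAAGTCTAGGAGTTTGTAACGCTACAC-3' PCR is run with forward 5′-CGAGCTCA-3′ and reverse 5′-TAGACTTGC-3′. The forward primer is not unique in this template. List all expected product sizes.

The forward primer CGAGCTCA matches the top strand at positions 21–28, 37–44, 153–160.
The reverse primer's reverse complement is GCAAGTCTA, matching at positions 174–182.
Each forward site pairs with the reverse site to give a product ending at position 182: sizes 162, 146, 30 bp.

162 bp, 146 bp, 30 bp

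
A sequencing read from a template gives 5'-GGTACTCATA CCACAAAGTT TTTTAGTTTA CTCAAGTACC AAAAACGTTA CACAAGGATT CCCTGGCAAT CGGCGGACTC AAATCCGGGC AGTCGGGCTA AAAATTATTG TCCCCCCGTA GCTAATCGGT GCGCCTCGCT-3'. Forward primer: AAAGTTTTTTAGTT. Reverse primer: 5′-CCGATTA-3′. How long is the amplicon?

115 bp

Forward primer AAAGTTTTTTAGTT is found on the top strand at positions 15–28.
Taking the reverse complement of CCGATTA gives TAATCGG, found at positions 123–129 on the template; the primer anneals here to the top strand with its 3' end pointing upstream.
Product length = (reverse-primer end) − (forward-primer start) + 1 = 129 − 15 + 1 = 115 bp.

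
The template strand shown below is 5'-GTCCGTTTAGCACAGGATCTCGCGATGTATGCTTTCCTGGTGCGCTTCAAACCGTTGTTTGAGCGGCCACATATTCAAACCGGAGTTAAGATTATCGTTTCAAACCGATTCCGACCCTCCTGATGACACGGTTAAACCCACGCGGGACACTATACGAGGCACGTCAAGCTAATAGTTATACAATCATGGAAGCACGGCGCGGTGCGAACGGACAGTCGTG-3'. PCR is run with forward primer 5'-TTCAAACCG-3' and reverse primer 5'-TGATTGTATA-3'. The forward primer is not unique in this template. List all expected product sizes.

The forward primer TTCAAACCG matches the top strand at positions 46–54, 74–82, 99–107.
The reverse primer's reverse complement is TATACAATCA, matching at positions 177–186.
Each forward site pairs with the reverse site to give a product ending at position 186: sizes 141, 113, 88 bp.

141 bp, 113 bp, 88 bp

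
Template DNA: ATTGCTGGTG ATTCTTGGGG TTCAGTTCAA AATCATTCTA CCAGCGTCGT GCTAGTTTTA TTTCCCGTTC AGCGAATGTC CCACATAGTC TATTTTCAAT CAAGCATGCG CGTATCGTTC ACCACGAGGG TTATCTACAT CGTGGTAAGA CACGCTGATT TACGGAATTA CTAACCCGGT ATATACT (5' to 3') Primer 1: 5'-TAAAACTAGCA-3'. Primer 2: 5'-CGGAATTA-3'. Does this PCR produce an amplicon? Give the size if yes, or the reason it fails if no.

Primer 1 (TAAAACTAGCA) has reverse complement TGCTAGTTTTA, which matches the top strand at positions 50–60; primer 1 anneals to the top strand there with its 3' end pointing upstream toward position 50.
Primer 2 (CGGAATTA) matches the top strand directly at positions 163–170; it anneals to the bottom strand with its 3' end pointing downstream toward position 170.
The 3' ends diverge (primer 1 extends toward position 1, primer 2 toward position 187), so the primers never converge on a shared product.

No product — the primers' 3' ends point away from each other.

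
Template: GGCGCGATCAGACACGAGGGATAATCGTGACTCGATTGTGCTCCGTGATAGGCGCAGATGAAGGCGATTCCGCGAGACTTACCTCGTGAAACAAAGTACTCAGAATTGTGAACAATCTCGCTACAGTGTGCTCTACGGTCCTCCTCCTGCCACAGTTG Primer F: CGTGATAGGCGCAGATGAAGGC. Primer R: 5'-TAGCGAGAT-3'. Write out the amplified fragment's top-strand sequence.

The forward primer matches the template at positions 44–65.
The reverse primer's reverse complement is ATCTCGCTA, which matches the template at positions 115–123.
The product is the template from position 44 through 123 (80 bp).

5'-CGTGATAGGCGCAGATGAAGGCGATTCCGCGAGACTTACCTCGTGAAACAAAGTACTCAGAATTGTGAACAATCTCGCTA-3'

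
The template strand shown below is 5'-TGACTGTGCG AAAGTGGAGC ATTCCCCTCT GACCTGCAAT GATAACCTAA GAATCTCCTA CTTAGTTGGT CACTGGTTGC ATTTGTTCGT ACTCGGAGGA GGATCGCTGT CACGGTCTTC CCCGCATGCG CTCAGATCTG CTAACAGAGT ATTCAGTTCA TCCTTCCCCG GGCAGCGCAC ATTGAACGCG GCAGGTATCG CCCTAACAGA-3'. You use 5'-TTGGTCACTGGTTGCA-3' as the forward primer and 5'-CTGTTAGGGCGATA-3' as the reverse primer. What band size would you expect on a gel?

Scanning the template, TTGGTCACTGGTTGCA occurs at positions 66–81; this primer anneals to the bottom strand there with its 3' end pointing downstream.
Taking the reverse complement of CTGTTAGGGCGATA gives TATCGCCCTAACAG, found at positions 196–209 on the template; the primer anneals here to the top strand with its 3' end pointing upstream.
Amplicon spans positions 66–209: 144 bp.

144 bp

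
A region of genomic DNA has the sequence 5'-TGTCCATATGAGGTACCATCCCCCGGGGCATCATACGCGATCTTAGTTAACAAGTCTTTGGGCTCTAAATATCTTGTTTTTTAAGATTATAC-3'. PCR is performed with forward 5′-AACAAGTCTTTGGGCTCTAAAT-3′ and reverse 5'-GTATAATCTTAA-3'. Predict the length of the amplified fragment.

44 bp

Scanning the template, AACAAGTCTTTGGGCTCTAAAT occurs at positions 49–70; this primer anneals to the bottom strand there with its 3' end pointing downstream.
The reverse primer's reverse complement is TTAAGATTATAC, which matches the template at positions 81–92.
The product runs from position 49 to position 92, so its length is 92 − 49 + 1 = 44 bp.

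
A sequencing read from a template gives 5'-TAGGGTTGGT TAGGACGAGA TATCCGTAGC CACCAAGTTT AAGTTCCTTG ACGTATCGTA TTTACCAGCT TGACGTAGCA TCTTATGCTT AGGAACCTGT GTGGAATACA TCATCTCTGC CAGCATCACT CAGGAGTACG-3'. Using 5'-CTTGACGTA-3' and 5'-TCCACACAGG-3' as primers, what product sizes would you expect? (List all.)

59 bp, 37 bp

The forward primer CTTGACGTA matches the top strand at positions 47–55, 69–77.
The reverse primer's reverse complement is CCTGTGTGGA, matching at positions 96–105.
Each forward site pairs with the reverse site to give a product ending at position 105: sizes 59, 37 bp.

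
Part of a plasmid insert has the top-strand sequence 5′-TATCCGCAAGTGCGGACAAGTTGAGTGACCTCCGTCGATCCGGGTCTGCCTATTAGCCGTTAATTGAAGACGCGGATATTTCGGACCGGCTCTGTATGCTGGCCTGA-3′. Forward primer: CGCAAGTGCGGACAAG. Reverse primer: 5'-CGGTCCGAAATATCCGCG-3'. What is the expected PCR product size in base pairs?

Forward primer CGCAAGTGCGGACAAG is found on the top strand at positions 5–20.
Taking the reverse complement of CGGTCCGAAATATCCGCG gives CGCGGATATTTCGGACCG, found at positions 71–88 on the template; the primer anneals here to the top strand with its 3' end pointing upstream.
Amplicon spans positions 5–88: 84 bp.

84 bp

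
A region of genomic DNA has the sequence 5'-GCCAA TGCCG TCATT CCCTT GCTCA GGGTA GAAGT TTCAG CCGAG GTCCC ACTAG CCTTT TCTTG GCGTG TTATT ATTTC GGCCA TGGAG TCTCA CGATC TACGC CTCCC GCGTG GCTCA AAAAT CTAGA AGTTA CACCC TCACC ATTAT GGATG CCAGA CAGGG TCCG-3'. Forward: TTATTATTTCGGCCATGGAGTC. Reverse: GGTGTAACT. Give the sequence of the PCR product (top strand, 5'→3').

Forward primer TTATTATTTCGGCCATGGAGTC is found on the top strand at positions 71–92.
Reverse complement of the reverse primer: AGTTACACC. This occurs on the top strand at positions 131–139.
The product is the template from position 71 through 139 (69 bp).

5'-TTATTATTTCGGCCATGGAGTCTCACGATCTACGCCTCCCGCGTGGCTCAAAAATCTAGAAGTTACACC-3'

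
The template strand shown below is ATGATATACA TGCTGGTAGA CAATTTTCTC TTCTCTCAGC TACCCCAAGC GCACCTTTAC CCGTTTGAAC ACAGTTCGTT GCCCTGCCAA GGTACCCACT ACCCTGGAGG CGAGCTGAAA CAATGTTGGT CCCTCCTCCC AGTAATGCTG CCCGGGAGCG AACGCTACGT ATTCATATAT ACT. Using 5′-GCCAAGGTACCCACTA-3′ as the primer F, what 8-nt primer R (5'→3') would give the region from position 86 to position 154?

The product's 3' end on the top strand is position 154.
The reverse primer anneals to the top strand over positions 147–154, i.e. to GCTGCCCG.
Its sequence written 5'→3' is the reverse complement: CGGGCAGC.

5'-CGGGCAGC-3'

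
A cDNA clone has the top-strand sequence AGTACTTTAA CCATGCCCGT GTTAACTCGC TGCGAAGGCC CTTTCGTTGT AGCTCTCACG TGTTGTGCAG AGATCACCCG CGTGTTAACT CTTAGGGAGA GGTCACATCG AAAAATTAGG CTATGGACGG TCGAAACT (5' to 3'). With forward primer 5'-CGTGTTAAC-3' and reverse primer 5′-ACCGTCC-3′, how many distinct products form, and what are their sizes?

The forward primer CGTGTTAAC matches the top strand at positions 18–26, 81–89.
The reverse primer's reverse complement is GGACGGT, matching at positions 125–131.
Each forward site pairs with the reverse site to give a product ending at position 131: sizes 114, 51 bp.

Two products: 114 bp, 51 bp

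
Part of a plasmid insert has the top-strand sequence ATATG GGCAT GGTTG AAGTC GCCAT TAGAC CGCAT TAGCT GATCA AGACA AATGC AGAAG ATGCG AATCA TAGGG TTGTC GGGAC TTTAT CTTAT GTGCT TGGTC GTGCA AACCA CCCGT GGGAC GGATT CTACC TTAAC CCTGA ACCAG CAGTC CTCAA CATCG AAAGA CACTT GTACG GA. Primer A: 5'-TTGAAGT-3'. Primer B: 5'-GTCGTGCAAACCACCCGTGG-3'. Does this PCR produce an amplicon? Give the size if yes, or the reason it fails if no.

Primer A (TTGAAGT) matches the top strand at positions 13–19 (3' end points downstream).
Primer B (GTCGTGCAAACCACCCGTGG) also matches the top strand directly, at positions 103–122 — its reverse complement CCACGGGTGGTTTGCACGAC is not present.
Both primers anneal to the bottom strand with 3' ends pointing the same way, so neither can prime synthesis back toward the other.

No product — both primers anneal to the same strand and extend in the same direction.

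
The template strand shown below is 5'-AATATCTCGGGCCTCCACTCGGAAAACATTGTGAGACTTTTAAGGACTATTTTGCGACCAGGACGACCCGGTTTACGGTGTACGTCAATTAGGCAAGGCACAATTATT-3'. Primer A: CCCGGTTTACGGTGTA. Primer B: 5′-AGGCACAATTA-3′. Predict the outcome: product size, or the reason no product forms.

No product — both primers anneal to the same strand and extend in the same direction.

Primer A (CCCGGTTTACGGTGTA) matches the top strand at positions 67–82 (3' end points downstream).
Primer B (AGGCACAATTA) also matches the top strand directly, at positions 96–106 — its reverse complement TAATTGTGCCT is not present.
Both primers anneal to the bottom strand with 3' ends pointing the same way, so neither can prime synthesis back toward the other.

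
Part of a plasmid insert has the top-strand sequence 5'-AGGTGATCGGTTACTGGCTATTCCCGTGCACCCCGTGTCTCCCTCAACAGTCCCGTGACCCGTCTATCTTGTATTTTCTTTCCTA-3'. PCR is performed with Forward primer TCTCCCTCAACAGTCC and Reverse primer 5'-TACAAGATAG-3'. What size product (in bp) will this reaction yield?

36 bp

Forward primer TCTCCCTCAACAGTCC is found on the top strand at positions 38–53.
The reverse primer's reverse complement is CTATCTTGTA, which matches the template at positions 64–73.
Amplicon spans positions 38–73: 36 bp.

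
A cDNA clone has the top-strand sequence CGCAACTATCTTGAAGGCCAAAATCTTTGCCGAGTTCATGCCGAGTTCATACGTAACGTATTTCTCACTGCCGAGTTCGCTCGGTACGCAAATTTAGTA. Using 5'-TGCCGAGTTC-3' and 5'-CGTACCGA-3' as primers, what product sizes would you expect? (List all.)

61 bp, 50 bp, 20 bp

The forward primer TGCCGAGTTC matches the top strand at positions 28–37, 39–48, 69–78.
The reverse primer's reverse complement is TCGGTACG, matching at positions 81–88.
Each forward site pairs with the reverse site to give a product ending at position 88: sizes 61, 50, 20 bp.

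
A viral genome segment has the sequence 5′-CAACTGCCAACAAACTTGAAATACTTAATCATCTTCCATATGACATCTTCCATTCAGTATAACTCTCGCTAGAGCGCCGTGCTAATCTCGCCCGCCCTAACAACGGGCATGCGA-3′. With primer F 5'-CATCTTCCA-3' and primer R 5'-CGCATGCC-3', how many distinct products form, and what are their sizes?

Two products: 84 bp, 70 bp

The forward primer CATCTTCCA matches the top strand at positions 30–38, 44–52.
The reverse primer's reverse complement is GGCATGCG, matching at positions 106–113.
Each forward site pairs with the reverse site to give a product ending at position 113: sizes 84, 70 bp.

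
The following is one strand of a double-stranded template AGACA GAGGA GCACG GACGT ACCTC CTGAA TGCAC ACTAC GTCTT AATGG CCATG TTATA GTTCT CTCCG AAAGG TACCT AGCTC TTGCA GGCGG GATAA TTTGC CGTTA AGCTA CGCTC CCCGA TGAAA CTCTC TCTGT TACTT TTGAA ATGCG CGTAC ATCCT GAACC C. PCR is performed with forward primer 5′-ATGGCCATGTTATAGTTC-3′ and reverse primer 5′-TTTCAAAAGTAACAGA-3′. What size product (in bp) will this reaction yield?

105 bp

Forward primer ATGGCCATGTTATAGTTC is found on the top strand at positions 47–64.
Taking the reverse complement of TTTCAAAAGTAACAGA gives TCTGTTACTTTTGAAA, found at positions 136–151 on the template; the primer anneals here to the top strand with its 3' end pointing upstream.
The product runs from position 47 to position 151, so its length is 151 − 47 + 1 = 105 bp.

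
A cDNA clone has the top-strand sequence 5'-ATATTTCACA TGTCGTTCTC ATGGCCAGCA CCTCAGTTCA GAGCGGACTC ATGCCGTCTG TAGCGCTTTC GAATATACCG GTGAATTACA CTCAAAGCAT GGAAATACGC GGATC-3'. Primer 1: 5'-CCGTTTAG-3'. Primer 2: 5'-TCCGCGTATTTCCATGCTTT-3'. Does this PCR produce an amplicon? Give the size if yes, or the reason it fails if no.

Primer 1 (CCGTTTAG) does not match the top strand, and its reverse complement CTAAACGG does not match either.
With no annealing site for primer 1, no amplification occurs.

No product — primer 1 has no binding site in the template.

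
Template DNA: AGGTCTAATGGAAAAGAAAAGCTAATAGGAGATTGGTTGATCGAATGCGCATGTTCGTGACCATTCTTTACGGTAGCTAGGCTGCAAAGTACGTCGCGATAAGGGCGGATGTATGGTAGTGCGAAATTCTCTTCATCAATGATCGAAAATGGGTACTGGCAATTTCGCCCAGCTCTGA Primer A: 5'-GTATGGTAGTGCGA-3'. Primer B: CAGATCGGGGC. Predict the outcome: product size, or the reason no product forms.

No product — primer B has no binding site in the template.

Primer B (CAGATCGGGGC) does not match the top strand, and its reverse complement GCCCCGATCTG does not match either.
With no annealing site for primer B, no amplification occurs.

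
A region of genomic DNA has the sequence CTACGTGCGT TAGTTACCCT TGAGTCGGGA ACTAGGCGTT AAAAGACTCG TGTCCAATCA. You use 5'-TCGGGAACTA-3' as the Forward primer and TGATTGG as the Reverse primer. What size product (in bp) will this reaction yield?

36 bp

Scanning the template, TCGGGAACTA occurs at positions 25–34; this primer anneals to the bottom strand there with its 3' end pointing downstream.
Reverse complement of the reverse primer: CCAATCA. This occurs on the top strand at positions 54–60.
Amplicon spans positions 25–60: 36 bp.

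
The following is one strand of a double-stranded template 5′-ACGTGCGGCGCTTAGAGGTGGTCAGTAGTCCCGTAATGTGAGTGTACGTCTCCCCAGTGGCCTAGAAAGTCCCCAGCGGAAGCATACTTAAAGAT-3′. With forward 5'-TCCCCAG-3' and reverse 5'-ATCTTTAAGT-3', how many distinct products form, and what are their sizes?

The forward primer TCCCCAG matches the top strand at positions 51–57, 70–76.
The reverse primer's reverse complement is ACTTAAAGAT, matching at positions 86–95.
Each forward site pairs with the reverse site to give a product ending at position 95: sizes 45, 26 bp.

Two products: 45 bp, 26 bp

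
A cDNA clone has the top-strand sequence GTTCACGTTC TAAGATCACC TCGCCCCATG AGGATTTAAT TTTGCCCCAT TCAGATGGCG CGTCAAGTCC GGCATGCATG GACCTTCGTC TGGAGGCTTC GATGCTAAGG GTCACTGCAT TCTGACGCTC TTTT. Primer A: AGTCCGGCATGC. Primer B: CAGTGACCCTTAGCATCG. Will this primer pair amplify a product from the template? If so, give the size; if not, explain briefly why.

Primer A (AGTCCGGCATGC) matches the top strand at positions 66–77; it acts as a forward primer.
Primer B's reverse complement is CGATGCTAAGGGTCACTG, matching the top strand at positions 100–117; it acts as a reverse primer.
The 3' ends face each other across positions 66–117, giving a 52 bp product.

Yes — a 52 bp product.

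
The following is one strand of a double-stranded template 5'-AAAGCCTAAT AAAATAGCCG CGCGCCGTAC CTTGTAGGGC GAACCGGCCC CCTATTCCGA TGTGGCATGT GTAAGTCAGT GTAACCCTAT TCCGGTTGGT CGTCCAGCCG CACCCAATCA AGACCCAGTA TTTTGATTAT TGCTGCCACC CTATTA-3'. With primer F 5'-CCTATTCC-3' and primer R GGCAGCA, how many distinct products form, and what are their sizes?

Two products: 97 bp, 62 bp

The forward primer CCTATTCC matches the top strand at positions 51–58, 86–93.
The reverse primer's reverse complement is TGCTGCC, matching at positions 141–147.
Each forward site pairs with the reverse site to give a product ending at position 147: sizes 97, 62 bp.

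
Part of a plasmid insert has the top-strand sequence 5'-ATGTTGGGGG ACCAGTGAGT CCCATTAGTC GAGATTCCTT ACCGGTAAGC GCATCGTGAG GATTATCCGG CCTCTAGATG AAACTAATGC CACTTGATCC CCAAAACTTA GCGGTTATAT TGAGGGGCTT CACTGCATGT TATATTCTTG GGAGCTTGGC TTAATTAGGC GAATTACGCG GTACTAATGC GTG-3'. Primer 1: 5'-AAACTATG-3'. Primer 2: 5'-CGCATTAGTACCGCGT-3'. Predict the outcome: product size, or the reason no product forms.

Primer 1 (AAACTATG) does not match the top strand, and its reverse complement CATAGTTT does not match either.
With no annealing site for primer 1, no amplification occurs.

No product — primer 1 has no binding site in the template.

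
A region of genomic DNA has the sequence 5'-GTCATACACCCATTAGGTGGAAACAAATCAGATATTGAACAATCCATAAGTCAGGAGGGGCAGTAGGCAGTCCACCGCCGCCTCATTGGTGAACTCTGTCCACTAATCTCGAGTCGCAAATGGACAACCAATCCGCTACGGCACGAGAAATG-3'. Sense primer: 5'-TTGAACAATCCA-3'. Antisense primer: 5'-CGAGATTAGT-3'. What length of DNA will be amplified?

77 bp

Forward primer TTGAACAATCCA is found on the top strand at positions 35–46.
Taking the reverse complement of CGAGATTAGT gives ACTAATCTCG, found at positions 102–111 on the template; the primer anneals here to the top strand with its 3' end pointing upstream.
Amplicon spans positions 35–111: 77 bp.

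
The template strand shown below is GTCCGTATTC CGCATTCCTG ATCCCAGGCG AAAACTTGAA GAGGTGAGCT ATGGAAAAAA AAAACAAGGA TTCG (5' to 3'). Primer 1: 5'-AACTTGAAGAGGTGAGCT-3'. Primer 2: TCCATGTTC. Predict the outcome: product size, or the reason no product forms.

Primer 2 (TCCATGTTC) does not match the top strand, and its reverse complement GAACATGGA does not match either.
With no annealing site for primer 2, no amplification occurs.

No product — primer 2 has no binding site in the template.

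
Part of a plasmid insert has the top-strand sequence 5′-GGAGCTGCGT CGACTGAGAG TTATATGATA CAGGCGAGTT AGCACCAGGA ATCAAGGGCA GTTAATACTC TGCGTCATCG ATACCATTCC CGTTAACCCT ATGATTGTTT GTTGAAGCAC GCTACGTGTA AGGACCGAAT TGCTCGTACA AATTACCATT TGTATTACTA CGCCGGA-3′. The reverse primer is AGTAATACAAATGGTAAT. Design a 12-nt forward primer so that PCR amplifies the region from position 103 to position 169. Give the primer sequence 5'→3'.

The reverse primer's reverse complement ATTACCATTTGTATTACT matches the template at positions 152–169; the product starts at position 103.
The forward primer is identical to the top strand over positions 103–114: GATTGTTTGTTG.

5'-GATTGTTTGTTG-3'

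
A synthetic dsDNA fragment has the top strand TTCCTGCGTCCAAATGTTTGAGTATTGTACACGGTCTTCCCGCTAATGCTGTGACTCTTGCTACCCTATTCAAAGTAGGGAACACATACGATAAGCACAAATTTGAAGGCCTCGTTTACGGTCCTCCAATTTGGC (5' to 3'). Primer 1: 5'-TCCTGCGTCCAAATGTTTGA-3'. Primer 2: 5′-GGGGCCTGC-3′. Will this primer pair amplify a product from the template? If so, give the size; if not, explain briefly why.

Primer 2 (GGGGCCTGC) does not match the top strand, and its reverse complement GCAGGCCCC does not match either.
With no annealing site for primer 2, no amplification occurs.

No product — primer 2 has no binding site in the template.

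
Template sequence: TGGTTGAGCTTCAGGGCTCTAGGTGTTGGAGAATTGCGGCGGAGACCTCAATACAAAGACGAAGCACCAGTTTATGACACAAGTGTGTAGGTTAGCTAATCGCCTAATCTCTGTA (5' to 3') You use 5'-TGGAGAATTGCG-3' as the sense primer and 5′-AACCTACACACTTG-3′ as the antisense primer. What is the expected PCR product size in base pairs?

Forward primer TGGAGAATTGCG is found on the top strand at positions 27–38.
Reverse complement of the reverse primer: CAAGTGTGTAGGTT. This occurs on the top strand at positions 80–93.
Amplicon spans positions 27–93: 67 bp.

67 bp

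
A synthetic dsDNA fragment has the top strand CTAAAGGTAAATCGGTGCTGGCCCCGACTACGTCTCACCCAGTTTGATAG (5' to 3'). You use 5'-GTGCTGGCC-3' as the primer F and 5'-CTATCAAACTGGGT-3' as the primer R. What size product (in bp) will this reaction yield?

Scanning the template, GTGCTGGCC occurs at positions 15–23; this primer anneals to the bottom strand there with its 3' end pointing downstream.
The reverse primer's reverse complement is ACCCAGTTTGATAG, which matches the template at positions 37–50.
Product length = (reverse-primer end) − (forward-primer start) + 1 = 50 − 15 + 1 = 36 bp.

36 bp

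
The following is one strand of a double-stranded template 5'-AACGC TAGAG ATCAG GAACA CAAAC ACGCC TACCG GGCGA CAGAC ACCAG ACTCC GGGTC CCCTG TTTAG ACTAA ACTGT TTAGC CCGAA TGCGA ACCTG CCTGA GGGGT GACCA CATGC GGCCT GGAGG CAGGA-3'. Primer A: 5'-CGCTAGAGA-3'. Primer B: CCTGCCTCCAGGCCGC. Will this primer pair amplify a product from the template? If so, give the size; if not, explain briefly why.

Primer A (CGCTAGAGA) matches the top strand at positions 3–11; it acts as a forward primer.
Primer B's reverse complement is GCGGCCTGGAGGCAGG, matching the top strand at positions 119–134; it acts as a reverse primer.
The 3' ends face each other across positions 3–134, giving a 132 bp product.

Yes — a 132 bp product.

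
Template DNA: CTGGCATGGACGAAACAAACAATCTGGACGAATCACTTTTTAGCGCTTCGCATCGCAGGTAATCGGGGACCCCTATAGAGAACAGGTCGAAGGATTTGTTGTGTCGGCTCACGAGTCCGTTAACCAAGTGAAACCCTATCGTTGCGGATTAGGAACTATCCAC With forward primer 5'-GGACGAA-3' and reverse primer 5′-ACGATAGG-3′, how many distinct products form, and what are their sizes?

Two products: 135 bp, 117 bp

The forward primer GGACGAA matches the top strand at positions 8–14, 26–32.
The reverse primer's reverse complement is CCTATCGT, matching at positions 135–142.
Each forward site pairs with the reverse site to give a product ending at position 142: sizes 135, 117 bp.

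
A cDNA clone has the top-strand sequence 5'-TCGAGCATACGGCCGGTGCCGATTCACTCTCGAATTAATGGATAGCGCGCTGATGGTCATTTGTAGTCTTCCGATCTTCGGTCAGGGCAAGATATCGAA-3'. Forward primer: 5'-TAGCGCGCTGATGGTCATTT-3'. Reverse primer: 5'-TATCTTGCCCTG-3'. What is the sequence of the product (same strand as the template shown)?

5'-TAGCGCGCTGATGGTCATTTGTAGTCTTCCGATCTTCGGTCAGGGCAAGATA-3'

Forward primer TAGCGCGCTGATGGTCATTT is found on the top strand at positions 43–62.
Taking the reverse complement of TATCTTGCCCTG gives CAGGGCAAGATA, found at positions 83–94 on the template; the primer anneals here to the top strand with its 3' end pointing upstream.
The product is the template from position 43 through 94 (52 bp).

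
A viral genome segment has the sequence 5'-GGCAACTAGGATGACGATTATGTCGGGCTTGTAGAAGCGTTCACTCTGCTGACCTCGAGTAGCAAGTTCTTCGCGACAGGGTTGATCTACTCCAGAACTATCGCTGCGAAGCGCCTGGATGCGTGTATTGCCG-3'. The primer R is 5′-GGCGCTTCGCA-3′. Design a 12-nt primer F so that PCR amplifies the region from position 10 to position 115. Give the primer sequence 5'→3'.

5'-GATGACGATTAT-3'

The reverse primer's reverse complement TGCGAAGCGCC matches the template at positions 105–115; the product starts at position 10.
The forward primer is identical to the top strand over positions 10–21: GATGACGATTAT.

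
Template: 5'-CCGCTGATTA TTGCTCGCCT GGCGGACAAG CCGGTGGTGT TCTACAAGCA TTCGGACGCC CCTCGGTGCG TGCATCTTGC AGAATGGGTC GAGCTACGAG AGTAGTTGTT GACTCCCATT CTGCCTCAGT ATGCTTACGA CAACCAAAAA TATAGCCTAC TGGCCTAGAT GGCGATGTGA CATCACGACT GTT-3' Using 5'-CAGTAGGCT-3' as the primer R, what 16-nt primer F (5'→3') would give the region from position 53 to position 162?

5'-CGGACGCCCCTCGGTG-3'

The reverse primer's reverse complement AGCCTACTG matches the template at positions 154–162; the product starts at position 53.
The forward primer is identical to the top strand over positions 53–68: CGGACGCCCCTCGGTG.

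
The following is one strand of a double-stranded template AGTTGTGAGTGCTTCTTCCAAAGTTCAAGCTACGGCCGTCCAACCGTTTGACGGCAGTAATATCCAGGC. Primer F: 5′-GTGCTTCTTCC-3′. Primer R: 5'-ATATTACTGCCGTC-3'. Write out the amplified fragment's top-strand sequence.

5'-GTGCTTCTTCCAAAGTTCAAGCTACGGCCGTCCAACCGTTTGACGGCAGTAATAT-3'

Scanning the template, GTGCTTCTTCC occurs at positions 9–19; this primer anneals to the bottom strand there with its 3' end pointing downstream.
Reverse complement of the reverse primer: GACGGCAGTAATAT. This occurs on the top strand at positions 50–63.
The product is the template from position 9 through 63 (55 bp).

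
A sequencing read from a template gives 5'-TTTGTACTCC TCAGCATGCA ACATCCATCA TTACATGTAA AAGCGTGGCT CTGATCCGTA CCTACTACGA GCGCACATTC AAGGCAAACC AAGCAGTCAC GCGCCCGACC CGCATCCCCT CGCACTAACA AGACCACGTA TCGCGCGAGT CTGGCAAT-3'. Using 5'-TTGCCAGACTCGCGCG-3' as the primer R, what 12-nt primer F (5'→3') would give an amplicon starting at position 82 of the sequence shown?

5'-AGGCAAACCAAG-3'

The reverse primer's reverse complement CGCGCGAGTCTGGCAA matches the template at positions 142–157; the product starts at position 82.
The forward primer is identical to the top strand over positions 82–93: AGGCAAACCAAG.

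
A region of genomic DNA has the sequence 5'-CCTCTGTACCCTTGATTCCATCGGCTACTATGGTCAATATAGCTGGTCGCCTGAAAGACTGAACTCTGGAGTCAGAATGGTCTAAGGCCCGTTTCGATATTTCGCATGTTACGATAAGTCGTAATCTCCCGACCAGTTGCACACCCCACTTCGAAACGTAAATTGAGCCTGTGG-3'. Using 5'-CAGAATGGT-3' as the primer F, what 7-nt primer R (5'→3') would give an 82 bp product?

The forward primer binds at positions 73–81, so an 82 bp product ends at position 73 + 82 − 1 = 154.
The reverse primer anneals to the top strand over positions 148–154, i.e. to ACTTCGA.
Its sequence written 5'→3' is the reverse complement: TCGAAGT.

5'-TCGAAGT-3'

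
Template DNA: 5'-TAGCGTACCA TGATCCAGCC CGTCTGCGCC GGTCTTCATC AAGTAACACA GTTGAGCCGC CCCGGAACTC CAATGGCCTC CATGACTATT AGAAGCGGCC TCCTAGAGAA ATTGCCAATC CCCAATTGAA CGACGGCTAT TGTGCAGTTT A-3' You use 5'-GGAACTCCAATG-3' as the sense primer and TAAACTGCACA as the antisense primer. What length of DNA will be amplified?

The forward primer matches the template at positions 64–75.
Taking the reverse complement of TAAACTGCACA gives TGTGCAGTTTA, found at positions 141–151 on the template; the primer anneals here to the top strand with its 3' end pointing upstream.
The product runs from position 64 to position 151, so its length is 151 − 64 + 1 = 88 bp.

88 bp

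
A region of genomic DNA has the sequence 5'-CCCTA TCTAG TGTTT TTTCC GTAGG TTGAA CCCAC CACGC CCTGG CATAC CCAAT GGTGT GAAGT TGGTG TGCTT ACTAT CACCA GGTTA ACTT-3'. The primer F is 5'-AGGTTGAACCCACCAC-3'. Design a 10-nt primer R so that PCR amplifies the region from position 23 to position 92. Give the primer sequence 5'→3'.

5'-GTTAACCTGG-3'

The product's 3' end on the top strand is position 92.
The reverse primer anneals to the top strand over positions 83–92, i.e. to CCAGGTTAAC.
Its sequence written 5'→3' is the reverse complement: GTTAACCTGG.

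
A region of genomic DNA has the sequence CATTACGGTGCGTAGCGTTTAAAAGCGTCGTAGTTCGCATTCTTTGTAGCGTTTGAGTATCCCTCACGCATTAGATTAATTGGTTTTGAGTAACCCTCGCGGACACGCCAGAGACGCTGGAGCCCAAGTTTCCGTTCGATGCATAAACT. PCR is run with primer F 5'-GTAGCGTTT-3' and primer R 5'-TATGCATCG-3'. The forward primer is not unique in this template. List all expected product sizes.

134 bp, 100 bp

The forward primer GTAGCGTTT matches the top strand at positions 12–20, 46–54.
The reverse primer's reverse complement is CGATGCATA, matching at positions 137–145.
Each forward site pairs with the reverse site to give a product ending at position 145: sizes 134, 100 bp.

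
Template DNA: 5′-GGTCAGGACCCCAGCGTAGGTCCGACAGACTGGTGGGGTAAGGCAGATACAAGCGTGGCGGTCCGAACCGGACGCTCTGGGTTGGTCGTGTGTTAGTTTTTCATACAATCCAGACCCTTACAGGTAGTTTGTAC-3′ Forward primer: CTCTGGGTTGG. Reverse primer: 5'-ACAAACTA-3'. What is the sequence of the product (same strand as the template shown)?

5'-CTCTGGGTTGGTCGTGTGTTAGTTTTTCATACAATCCAGACCCTTACAGGTAGTTTGT-3'

Scanning the template, CTCTGGGTTGG occurs at positions 75–85; this primer anneals to the bottom strand there with its 3' end pointing downstream.
Reverse complement of the reverse primer: TAGTTTGT. This occurs on the top strand at positions 125–132.
The product is the template from position 75 through 132 (58 bp).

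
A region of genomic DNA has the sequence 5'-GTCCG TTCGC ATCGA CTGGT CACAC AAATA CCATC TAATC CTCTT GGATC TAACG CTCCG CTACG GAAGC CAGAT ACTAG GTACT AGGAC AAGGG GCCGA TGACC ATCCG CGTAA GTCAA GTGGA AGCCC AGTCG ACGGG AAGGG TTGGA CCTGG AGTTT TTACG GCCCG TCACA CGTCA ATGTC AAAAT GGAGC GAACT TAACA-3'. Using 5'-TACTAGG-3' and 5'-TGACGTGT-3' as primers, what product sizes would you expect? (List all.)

The forward primer TACTAGG matches the top strand at positions 75–81, 82–88.
The reverse primer's reverse complement is ACACGTCA, matching at positions 173–180.
Each forward site pairs with the reverse site to give a product ending at position 180: sizes 106, 99 bp.

106 bp, 99 bp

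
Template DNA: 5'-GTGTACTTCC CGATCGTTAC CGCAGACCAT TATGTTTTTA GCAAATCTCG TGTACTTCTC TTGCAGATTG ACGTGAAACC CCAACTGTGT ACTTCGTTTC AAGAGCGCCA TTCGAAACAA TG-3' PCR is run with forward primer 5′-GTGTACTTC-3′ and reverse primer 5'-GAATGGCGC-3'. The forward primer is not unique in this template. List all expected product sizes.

The forward primer GTGTACTTC matches the top strand at positions 1–9, 50–58, 87–95.
The reverse primer's reverse complement is GCGCCATTC, matching at positions 105–113.
Each forward site pairs with the reverse site to give a product ending at position 113: sizes 113, 64, 27 bp.

113 bp, 64 bp, 27 bp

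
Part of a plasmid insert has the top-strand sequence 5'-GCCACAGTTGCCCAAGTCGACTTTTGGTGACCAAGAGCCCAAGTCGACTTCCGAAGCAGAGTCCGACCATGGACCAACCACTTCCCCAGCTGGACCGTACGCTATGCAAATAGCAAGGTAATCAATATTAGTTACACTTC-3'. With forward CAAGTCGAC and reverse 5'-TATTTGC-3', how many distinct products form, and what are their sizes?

Two products: 100 bp, 73 bp

The forward primer CAAGTCGAC matches the top strand at positions 13–21, 40–48.
The reverse primer's reverse complement is GCAAATA, matching at positions 106–112.
Each forward site pairs with the reverse site to give a product ending at position 112: sizes 100, 73 bp.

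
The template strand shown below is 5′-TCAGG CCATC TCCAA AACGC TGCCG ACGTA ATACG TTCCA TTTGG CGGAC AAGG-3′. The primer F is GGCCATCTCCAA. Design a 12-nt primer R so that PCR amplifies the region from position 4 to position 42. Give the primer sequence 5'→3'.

5'-AATGGAACGTAT-3'

The product's 3' end on the top strand is position 42.
The reverse primer anneals to the top strand over positions 31–42, i.e. to ATACGTTCCATT.
Its sequence written 5'→3' is the reverse complement: AATGGAACGTAT.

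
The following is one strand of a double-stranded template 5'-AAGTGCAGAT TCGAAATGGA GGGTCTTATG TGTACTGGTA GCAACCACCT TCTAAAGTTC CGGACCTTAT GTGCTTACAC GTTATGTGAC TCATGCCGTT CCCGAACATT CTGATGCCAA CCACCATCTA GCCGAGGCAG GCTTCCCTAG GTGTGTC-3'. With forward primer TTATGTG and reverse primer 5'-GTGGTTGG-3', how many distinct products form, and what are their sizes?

The forward primer TTATGTG matches the top strand at positions 26–32, 67–73, 82–88.
The reverse primer's reverse complement is CCAACCAC, matching at positions 117–124.
Each forward site pairs with the reverse site to give a product ending at position 124: sizes 99, 58, 43 bp.

Three products: 99 bp, 58 bp, 43 bp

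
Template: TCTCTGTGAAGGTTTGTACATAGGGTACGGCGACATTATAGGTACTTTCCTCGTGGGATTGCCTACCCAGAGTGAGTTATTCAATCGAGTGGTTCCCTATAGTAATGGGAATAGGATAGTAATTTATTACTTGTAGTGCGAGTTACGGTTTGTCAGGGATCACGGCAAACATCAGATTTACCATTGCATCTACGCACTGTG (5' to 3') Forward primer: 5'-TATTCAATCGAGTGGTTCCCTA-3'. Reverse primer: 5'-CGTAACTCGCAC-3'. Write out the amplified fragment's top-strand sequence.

5'-TATTCAATCGAGTGGTTCCCTATAGTAATGGGAATAGGATAGTAATTTATTACTTGTAGTGCGAGTTACG-3'

Forward primer TATTCAATCGAGTGGTTCCCTA is found on the top strand at positions 78–99.
Reverse complement of the reverse primer: GTGCGAGTTACG. This occurs on the top strand at positions 136–147.
The product is the template from position 78 through 147 (70 bp).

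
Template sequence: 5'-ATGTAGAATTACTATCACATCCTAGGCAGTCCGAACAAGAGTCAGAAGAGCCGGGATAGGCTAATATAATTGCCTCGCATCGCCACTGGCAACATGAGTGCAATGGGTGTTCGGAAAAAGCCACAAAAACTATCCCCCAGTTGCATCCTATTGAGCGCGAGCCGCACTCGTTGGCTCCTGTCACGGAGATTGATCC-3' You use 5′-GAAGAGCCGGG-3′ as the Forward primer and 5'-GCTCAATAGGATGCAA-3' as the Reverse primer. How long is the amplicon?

112 bp

Scanning the template, GAAGAGCCGGG occurs at positions 45–55; this primer anneals to the bottom strand there with its 3' end pointing downstream.
The reverse primer's reverse complement is TTGCATCCTATTGAGC, which matches the template at positions 141–156.
Product length = (reverse-primer end) − (forward-primer start) + 1 = 156 − 45 + 1 = 112 bp.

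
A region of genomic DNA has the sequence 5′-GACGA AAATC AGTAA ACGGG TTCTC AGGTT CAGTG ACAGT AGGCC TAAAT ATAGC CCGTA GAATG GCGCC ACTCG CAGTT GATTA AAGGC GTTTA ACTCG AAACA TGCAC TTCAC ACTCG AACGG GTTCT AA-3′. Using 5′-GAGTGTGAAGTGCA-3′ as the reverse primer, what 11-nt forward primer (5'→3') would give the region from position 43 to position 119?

5'-GCCTAAATATA-3'

The reverse primer's reverse complement TGCACTTCACACTC matches the template at positions 106–119; the product starts at position 43.
The forward primer is identical to the top strand over positions 43–53: GCCTAAATATA.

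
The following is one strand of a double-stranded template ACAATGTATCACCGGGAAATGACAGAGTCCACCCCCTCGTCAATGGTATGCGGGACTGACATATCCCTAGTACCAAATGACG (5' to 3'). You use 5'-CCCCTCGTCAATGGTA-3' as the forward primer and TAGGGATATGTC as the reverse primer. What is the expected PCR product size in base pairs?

Scanning the template, CCCCTCGTCAATGGTA occurs at positions 33–48; this primer anneals to the bottom strand there with its 3' end pointing downstream.
Taking the reverse complement of TAGGGATATGTC gives GACATATCCCTA, found at positions 58–69 on the template; the primer anneals here to the top strand with its 3' end pointing upstream.
Amplicon spans positions 33–69: 37 bp.

37 bp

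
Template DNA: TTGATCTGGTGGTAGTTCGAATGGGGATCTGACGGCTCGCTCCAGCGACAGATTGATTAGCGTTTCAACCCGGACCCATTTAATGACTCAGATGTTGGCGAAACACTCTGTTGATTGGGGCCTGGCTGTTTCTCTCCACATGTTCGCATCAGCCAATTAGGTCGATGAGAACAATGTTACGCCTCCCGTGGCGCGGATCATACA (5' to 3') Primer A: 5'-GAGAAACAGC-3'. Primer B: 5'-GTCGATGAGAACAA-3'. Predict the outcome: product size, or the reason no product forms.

No product — the primers' 3' ends point away from each other.

Primer A (GAGAAACAGC) has reverse complement GCTGTTTCTC, which matches the top strand at positions 125–134; primer A anneals to the top strand there with its 3' end pointing upstream toward position 125.
Primer B (GTCGATGAGAACAA) matches the top strand directly at positions 161–174; it anneals to the bottom strand with its 3' end pointing downstream toward position 174.
The 3' ends diverge (primer A extends toward position 1, primer B toward position 204), so the primers never converge on a shared product.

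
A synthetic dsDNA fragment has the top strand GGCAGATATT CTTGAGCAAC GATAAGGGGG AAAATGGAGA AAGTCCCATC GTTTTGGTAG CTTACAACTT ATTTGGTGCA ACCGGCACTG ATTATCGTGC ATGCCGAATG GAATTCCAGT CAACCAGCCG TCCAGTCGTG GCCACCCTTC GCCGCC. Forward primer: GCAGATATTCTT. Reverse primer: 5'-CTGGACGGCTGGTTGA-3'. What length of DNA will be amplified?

The forward primer matches the template at positions 2–13.
The reverse primer's reverse complement is TCAACCAGCCGTCCAG, which matches the template at positions 120–135.
The product runs from position 2 to position 135, so its length is 135 − 2 + 1 = 134 bp.

134 bp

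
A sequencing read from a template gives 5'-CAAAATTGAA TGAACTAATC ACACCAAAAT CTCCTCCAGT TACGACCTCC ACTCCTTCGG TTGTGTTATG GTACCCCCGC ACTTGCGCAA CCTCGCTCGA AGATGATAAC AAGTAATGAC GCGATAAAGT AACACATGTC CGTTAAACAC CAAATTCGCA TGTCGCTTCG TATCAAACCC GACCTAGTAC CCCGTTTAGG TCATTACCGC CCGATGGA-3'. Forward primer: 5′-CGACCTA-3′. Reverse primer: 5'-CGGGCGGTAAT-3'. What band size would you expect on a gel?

Forward primer CGACCTA is found on the top strand at positions 180–186.
The reverse primer's reverse complement is ATTACCGCCCG, which matches the template at positions 203–213.
Amplicon spans positions 180–213: 34 bp.

34 bp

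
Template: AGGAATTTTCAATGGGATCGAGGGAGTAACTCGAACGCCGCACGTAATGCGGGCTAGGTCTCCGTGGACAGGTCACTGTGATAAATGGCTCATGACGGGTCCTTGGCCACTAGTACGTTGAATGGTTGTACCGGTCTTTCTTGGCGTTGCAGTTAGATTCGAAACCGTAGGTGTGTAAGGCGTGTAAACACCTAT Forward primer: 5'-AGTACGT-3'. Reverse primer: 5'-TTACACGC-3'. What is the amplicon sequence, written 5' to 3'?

The forward primer matches the template at positions 112–118.
Reverse complement of the reverse primer: GCGTGTAA. This occurs on the top strand at positions 180–187.
The product is the template from position 112 through 187 (76 bp).

5'-AGTACGTTGAATGGTTGTACCGGTCTTTCTTGGCGTTGCAGTTAGATTCGAAACCGTAGGTGTGTAAGGCGTGTAA-3'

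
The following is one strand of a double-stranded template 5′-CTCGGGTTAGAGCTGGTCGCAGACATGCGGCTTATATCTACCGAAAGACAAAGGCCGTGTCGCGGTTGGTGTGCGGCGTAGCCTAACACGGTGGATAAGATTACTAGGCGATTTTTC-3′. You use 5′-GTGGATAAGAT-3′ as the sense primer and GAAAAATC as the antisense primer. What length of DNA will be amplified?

Forward primer GTGGATAAGAT is found on the top strand at positions 91–101.
The reverse primer's reverse complement is GATTTTTC, which matches the template at positions 110–117.
Amplicon spans positions 91–117: 27 bp.

27 bp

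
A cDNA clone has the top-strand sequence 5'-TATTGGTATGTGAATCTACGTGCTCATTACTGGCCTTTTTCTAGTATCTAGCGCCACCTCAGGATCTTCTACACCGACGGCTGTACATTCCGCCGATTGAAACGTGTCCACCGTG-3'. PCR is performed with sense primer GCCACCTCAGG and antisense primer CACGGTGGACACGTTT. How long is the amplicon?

63 bp

Scanning the template, GCCACCTCAGG occurs at positions 53–63; this primer anneals to the bottom strand there with its 3' end pointing downstream.
Reverse complement of the reverse primer: AAACGTGTCCACCGTG. This occurs on the top strand at positions 100–115.
Amplicon spans positions 53–115: 63 bp.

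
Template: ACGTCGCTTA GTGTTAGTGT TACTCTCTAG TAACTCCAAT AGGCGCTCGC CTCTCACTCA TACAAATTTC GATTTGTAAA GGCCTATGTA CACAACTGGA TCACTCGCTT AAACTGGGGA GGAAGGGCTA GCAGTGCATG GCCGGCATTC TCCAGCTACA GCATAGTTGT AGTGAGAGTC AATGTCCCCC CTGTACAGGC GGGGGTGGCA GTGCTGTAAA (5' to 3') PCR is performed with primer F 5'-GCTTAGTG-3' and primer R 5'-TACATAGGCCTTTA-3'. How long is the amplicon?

85 bp

The forward primer matches the template at positions 6–13.
Taking the reverse complement of TACATAGGCCTTTA gives TAAAGGCCTATGTA, found at positions 77–90 on the template; the primer anneals here to the top strand with its 3' end pointing upstream.
Product length = (reverse-primer end) − (forward-primer start) + 1 = 90 − 6 + 1 = 85 bp.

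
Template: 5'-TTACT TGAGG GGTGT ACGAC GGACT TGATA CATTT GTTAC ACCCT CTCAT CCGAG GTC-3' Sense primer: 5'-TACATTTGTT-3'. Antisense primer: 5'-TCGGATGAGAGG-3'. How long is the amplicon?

The forward primer matches the template at positions 29–38.
The reverse primer's reverse complement is CCTCTCATCCGA, which matches the template at positions 43–54.
The product runs from position 29 to position 54, so its length is 54 − 29 + 1 = 26 bp.

26 bp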